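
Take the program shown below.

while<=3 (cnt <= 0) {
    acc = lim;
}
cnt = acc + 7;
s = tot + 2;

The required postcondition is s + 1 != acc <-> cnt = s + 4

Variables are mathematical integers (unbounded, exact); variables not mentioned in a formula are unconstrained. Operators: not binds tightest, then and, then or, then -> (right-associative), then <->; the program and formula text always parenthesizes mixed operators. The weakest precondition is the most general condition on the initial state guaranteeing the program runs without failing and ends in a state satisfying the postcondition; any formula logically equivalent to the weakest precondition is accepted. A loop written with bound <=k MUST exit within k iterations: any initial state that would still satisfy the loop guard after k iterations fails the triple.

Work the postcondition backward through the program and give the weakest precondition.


Working backward. After the program, the postcondition s + 1 != acc <-> cnt = s + 4 must hold; in canonical form it is s != acc - 1 <-> cnt = s + 4.
Before s := tot + 2: tot != acc - 3 <-> cnt = tot + 6
Before cnt := acc + 7: tot != acc - 3 <-> acc = tot - 1
Before the loop (bound <=3), unroll the exhaustion recursion (WP_0 = exit-now case; WP_j = one more guarded iteration, up to j = 3):
  WP_0: (not (cnt <= 0)) and (tot != acc - 3 <-> acc = tot - 1)
  WP_1: (cnt <= 0 -> ((not (cnt <= 0)) and (tot != lim - 3 <-> lim = tot - 1))) and ((not (cnt <= 0)) -> (tot != acc - 3 <-> acc = tot - 1))
  WP_2: (cnt <= 0 -> ((cnt <= 0 -> ((not (cnt <= 0)) and (tot != lim - 3 <-> lim = tot - 1))) and ((not (cnt <= 0)) -> (tot != lim - 3 <-> lim = tot - 1)))) and ((not (cnt <= 0)) -> (tot != acc - 3 <-> acc = tot - 1))
  WP_3: (cnt <= 0 -> ((cnt <= 0 -> ((cnt <= 0 -> ((not (cnt <= 0)) and (tot != lim - 3 <-> lim = tot - 1))) and ((not (cnt <= 0)) -> (tot != lim - 3 <-> lim = tot - 1)))) and ((not (cnt <= 0)) -> (tot != lim - 3 <-> lim = tot - 1)))) and ((not (cnt <= 0)) -> (tot != acc - 3 <-> acc = tot - 1))
So before the loop: (cnt <= 0 -> ((cnt <= 0 -> ((cnt <= 0 -> ((not (cnt <= 0)) and (tot != lim - 3 <-> lim = tot - 1))) and ((not (cnt <= 0)) -> (tot != lim - 3 <-> lim = tot - 1)))) and ((not (cnt <= 0)) -> (tot != lim - 3 <-> lim = tot - 1)))) and ((not (cnt <= 0)) -> (tot != acc - 3 <-> acc = tot - 1))
Answer: WP = (cnt <= 0 -> ((cnt <= 0 -> ((cnt <= 0 -> ((not (cnt <= 0)) and (tot != lim - 3 <-> lim = tot - 1))) and ((not (cnt <= 0)) -> (tot != lim - 3 <-> lim = tot - 1)))) and ((not (cnt <= 0)) -> (tot != lim - 3 <-> lim = tot - 1)))) and ((not (cnt <= 0)) -> (tot != acc - 3 <-> acc = tot - 1))


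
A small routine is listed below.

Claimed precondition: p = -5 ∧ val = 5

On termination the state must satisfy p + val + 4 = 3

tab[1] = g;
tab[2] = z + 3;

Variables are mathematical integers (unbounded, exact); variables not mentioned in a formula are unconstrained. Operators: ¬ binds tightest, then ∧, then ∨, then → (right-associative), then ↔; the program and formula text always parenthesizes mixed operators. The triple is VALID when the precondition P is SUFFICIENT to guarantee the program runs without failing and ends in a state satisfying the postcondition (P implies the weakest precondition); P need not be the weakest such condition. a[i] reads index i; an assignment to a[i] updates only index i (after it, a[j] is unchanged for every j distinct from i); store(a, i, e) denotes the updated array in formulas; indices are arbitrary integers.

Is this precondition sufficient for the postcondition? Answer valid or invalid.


Working backward. After the program, the postcondition p + val + 4 = 3 must hold; in canonical form it is p + val = -1.
Before tab[2] := z + 3: p + val = -1
Before tab[1] := g: p + val = -1
The weakest precondition is p + val = -1.
Check whether p = -5 ∧ val = 5 implies it.
Countermodel: at the initial state p = -5, val = 5, the precondition holds but the weakest precondition fails.
Answer: invalid


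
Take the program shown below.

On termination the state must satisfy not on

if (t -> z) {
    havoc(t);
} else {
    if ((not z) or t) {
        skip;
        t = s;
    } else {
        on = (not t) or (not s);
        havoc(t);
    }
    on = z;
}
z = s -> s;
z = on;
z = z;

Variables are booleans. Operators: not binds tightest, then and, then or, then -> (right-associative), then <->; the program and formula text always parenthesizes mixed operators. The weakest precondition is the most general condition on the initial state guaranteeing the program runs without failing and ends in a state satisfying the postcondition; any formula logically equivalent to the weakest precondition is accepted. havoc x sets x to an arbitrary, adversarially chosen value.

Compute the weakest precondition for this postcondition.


Working backward. After the program, not on must hold.
Before z := z: not on
Before z := on: not on
Before z := s -> s: not on
Then branch requires not on; else branch requires (((not z) or t) -> (not z)) and ((not ((not z) or t)) -> (not z)).
Before the if: ((t -> z) -> (not on)) and ((not (t -> z)) -> ((((not z) or t) -> (not z)) and ((not ((not z) or t)) -> (not z))))
Answer: WP = ((t -> z) -> (not on)) and ((not (t -> z)) -> ((((not z) or t) -> (not z)) and ((not ((not z) or t)) -> (not z))))


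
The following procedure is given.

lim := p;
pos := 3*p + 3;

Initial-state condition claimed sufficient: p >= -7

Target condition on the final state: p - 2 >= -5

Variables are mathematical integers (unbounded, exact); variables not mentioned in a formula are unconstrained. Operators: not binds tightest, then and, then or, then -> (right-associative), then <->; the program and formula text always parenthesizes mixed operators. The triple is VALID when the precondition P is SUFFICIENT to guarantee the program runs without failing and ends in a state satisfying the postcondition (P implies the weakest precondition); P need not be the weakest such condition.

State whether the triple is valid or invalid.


Working backward. After the program, the postcondition p - 2 >= -5 must hold; in canonical form it is p >= -3.
Before pos := 3*p + 3: p >= -3
Before lim := p: p >= -3
The weakest precondition is p >= -3.
Check whether p >= -7 implies it.
Countermodel: at the initial state p = -7, the precondition holds but the weakest precondition fails.
Answer: invalid


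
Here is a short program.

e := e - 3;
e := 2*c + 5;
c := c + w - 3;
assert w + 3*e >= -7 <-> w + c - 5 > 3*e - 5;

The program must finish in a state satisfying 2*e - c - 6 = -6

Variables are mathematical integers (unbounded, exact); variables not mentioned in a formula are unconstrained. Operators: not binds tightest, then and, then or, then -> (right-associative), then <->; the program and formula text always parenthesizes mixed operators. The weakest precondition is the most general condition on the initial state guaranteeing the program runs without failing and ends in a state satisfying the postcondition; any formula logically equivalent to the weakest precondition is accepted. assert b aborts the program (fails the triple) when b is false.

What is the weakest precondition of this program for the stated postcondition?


Working backward. After the program, the postcondition 2*e - c - 6 = -6 must hold; in canonical form it is 2*e = c.
Before assert w + 3*e >= -7 <-> w + c - 5 > 3*e - 5: (3*e + w >= -7 <-> c + w > 3*e) and 2*e = c
Before c := c + w - 3: (3*e + w >= -7 <-> c + 2*w > 3*e + 3) and 2*e = c + w - 3
Before e := 2*c + 5: (6*c + w >= -22 <-> 2*w > 5*c + 18) and 3*c = w - 13
Before e := e - 3: (6*c + w >= -22 <-> 2*w > 5*c + 18) and 3*c = w - 13
Answer: WP = (6*c + w >= -22 <-> 2*w > 5*c + 18) and 3*c = w - 13


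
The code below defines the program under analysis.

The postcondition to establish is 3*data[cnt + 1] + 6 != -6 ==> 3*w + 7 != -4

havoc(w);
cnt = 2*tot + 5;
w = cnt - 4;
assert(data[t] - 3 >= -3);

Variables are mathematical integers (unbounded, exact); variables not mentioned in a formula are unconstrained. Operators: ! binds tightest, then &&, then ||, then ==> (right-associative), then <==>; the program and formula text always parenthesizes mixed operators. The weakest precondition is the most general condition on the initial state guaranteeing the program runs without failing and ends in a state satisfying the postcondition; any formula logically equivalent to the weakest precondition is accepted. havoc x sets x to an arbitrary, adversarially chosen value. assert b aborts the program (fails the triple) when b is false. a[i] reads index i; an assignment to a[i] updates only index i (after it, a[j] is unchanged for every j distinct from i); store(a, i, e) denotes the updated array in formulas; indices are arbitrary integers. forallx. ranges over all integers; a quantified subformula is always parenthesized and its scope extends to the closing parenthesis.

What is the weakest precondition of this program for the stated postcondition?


Working backward. After the program, the postcondition 3*data[cnt + 1] + 6 != -6 ==> 3*w + 7 != -4 must hold; in canonical form it is 3*data[cnt + 1] != -12 ==> 3*w != -11.
Before assert data[t] - 3 >= -3: data[t] >= 0 && (3*data[cnt + 1] != -12 ==> 3*w != -11)
Before w := cnt - 4: data[t] >= 0 && (3*data[cnt + 1] != -12 ==> 3*cnt != 1)
Before cnt := 2*tot + 5: data[t] >= 0 && (3*data[2*tot + 6] != -12 ==> 6*tot != -14)
Before havoc w: data[t] >= 0 && (3*data[2*tot + 6] != -12 ==> 6*tot != -14)
Answer: WP = data[t] >= 0 && (3*data[2*tot + 6] != -12 ==> 6*tot != -14)


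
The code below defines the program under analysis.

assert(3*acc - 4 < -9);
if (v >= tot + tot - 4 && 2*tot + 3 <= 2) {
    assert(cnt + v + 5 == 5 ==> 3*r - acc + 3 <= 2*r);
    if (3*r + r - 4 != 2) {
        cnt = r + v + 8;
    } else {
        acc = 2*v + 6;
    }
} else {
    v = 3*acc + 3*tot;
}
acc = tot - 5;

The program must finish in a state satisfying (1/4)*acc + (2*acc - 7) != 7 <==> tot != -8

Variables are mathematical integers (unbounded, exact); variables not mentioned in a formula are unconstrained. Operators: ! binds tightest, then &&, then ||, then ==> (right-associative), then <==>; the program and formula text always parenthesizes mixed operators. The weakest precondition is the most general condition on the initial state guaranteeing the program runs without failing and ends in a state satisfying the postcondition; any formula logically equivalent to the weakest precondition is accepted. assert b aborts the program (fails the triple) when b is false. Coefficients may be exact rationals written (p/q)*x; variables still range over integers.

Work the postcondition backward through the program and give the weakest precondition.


Working backward. After the program, the postcondition (1/4)*acc + (2*acc - 7) != 7 <==> tot != -8 must hold; in canonical form it is (9/4)*acc != 14 <==> tot != -8.
Before acc := tot - 5: (9/4)*tot != 101/4 <==> tot != -8
Then branch requires (cnt + v == 0 ==> r <= acc - 3) && (4*r != 6 ==> ((9/4)*tot != 101/4 <==> tot != -8)) && ((!(4*r != 6)) ==> ((9/4)*tot != 101/4 <==> tot != -8)); else branch requires (9/4)*tot != 101/4 <==> tot != -8.
Before the if: ((v >= 2*tot - 4 && 2*tot <= -1) ==> ((cnt + v == 0 ==> r <= acc - 3) && (4*r != 6 ==> ((9/4)*tot != 101/4 <==> tot != -8)) && ((!(4*r != 6)) ==> ((9/4)*tot != 101/4 <==> tot != -8)))) && ((!(v >= 2*tot - 4 && 2*tot <= -1)) ==> ((9/4)*tot != 101/4 <==> tot != -8))
Before assert 3*acc - 4 < -9: 3*acc < -5 && ((v >= 2*tot - 4 && 2*tot <= -1) ==> ((cnt + v == 0 ==> r <= acc - 3) && (4*r != 6 ==> ((9/4)*tot != 101/4 <==> tot != -8)) && ((!(4*r != 6)) ==> ((9/4)*tot != 101/4 <==> tot != -8)))) && ((!(v >= 2*tot - 4 && 2*tot <= -1)) ==> ((9/4)*tot != 101/4 <==> tot != -8))
Answer: WP = 3*acc < -5 && ((v >= 2*tot - 4 && 2*tot <= -1) ==> ((cnt + v == 0 ==> r <= acc - 3) && (4*r != 6 ==> ((9/4)*tot != 101/4 <==> tot != -8)) && ((!(4*r != 6)) ==> ((9/4)*tot != 101/4 <==> tot != -8)))) && ((!(v >= 2*tot - 4 && 2*tot <= -1)) ==> ((9/4)*tot != 101/4 <==> tot != -8))


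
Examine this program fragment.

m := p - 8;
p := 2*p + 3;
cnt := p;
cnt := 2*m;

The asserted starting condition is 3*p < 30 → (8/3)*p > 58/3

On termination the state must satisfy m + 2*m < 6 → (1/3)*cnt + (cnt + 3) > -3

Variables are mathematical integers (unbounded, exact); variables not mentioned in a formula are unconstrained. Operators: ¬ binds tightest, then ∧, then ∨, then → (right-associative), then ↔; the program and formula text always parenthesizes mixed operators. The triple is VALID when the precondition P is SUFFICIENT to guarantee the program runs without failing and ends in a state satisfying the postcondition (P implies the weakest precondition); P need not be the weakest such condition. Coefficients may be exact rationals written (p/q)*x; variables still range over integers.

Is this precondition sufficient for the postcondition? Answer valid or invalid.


Working backward. After the program, the postcondition m + 2*m < 6 → (1/3)*cnt + (cnt + 3) > -3 must hold; in canonical form it is 3*m < 6 → (4/3)*cnt > -6.
Before cnt := 2*m: 3*m < 6 → (8/3)*m > -6
Before cnt := p: 3*m < 6 → (8/3)*m > -6
Before p := 2*p + 3: 3*m < 6 → (8/3)*m > -6
Before m := p - 8: 3*p < 30 → (8/3)*p > 46/3
The weakest precondition is 3*p < 30 → (8/3)*p > 46/3.
Check whether 3*p < 30 → (8/3)*p > 58/3 implies it.
Every state satisfying the precondition satisfies the weakest precondition: the implication holds.
Answer: valid


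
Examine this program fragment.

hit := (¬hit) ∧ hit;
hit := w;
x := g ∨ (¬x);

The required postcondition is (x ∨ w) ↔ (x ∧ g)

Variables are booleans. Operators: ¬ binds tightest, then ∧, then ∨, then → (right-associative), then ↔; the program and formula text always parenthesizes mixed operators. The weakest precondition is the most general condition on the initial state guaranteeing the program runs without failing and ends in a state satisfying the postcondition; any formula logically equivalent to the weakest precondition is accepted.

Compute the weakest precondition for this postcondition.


Working backward. After the program, (x ∨ w) ↔ (x ∧ g) must hold.
Before x := g ∨ (¬x): (g ∨ (¬x) ∨ w) ↔ ((g ∨ (¬x)) ∧ g)
Before hit := w: (g ∨ (¬x) ∨ w) ↔ ((g ∨ (¬x)) ∧ g)
Before hit := (¬hit) ∧ hit: (g ∨ (¬x) ∨ w) ↔ ((g ∨ (¬x)) ∧ g)
Answer: WP = (g ∨ (¬x) ∨ w) ↔ ((g ∨ (¬x)) ∧ g)


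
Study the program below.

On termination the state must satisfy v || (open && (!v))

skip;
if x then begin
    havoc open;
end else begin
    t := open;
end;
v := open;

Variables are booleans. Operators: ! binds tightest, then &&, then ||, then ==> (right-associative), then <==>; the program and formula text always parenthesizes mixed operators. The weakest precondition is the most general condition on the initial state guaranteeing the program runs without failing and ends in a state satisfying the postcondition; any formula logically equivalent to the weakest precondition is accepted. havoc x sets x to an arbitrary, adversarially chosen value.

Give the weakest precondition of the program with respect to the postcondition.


Working backward. After the program, v || (open && (!v)) must hold.
Before v := open: open
Then branch requires false; else branch requires open.
Before the if: (!x) && ((!x) ==> open)
Before skip: (!x) && ((!x) ==> open)
Answer: WP = (!x) && ((!x) ==> open)


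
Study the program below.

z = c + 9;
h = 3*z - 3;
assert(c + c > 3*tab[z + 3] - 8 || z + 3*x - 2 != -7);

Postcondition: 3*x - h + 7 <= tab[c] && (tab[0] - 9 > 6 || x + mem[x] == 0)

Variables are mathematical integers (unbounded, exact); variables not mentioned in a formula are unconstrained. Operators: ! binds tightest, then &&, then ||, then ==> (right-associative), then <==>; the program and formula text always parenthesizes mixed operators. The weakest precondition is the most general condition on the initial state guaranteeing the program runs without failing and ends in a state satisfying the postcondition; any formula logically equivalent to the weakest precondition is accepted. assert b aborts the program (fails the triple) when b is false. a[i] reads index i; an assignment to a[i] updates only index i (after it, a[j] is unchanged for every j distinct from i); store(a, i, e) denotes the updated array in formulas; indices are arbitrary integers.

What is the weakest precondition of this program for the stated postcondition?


Working backward. After the program, the postcondition 3*x - h + 7 <= tab[c] && (tab[0] - 9 > 6 || x + mem[x] == 0) must hold; in canonical form it is 3*x <= tab[c] + h - 7 && (tab[0] > 15 || mem[x] + x == 0).
Before assert c + c > 3*tab[z + 3] - 8 || z + 3*x - 2 != -7: (2*c > 3*tab[z + 3] - 8 || 3*x + z != -5) && 3*x <= tab[c] + h - 7 && (tab[0] > 15 || mem[x] + x == 0)
Before h := 3*z - 3: (2*c > 3*tab[z + 3] - 8 || 3*x + z != -5) && 3*x <= tab[c] + 3*z - 10 && (tab[0] > 15 || mem[x] + x == 0)
Before z := c + 9: (2*c > 3*tab[c + 12] - 8 || c + 3*x != -14) && 3*x <= tab[c] + 3*c + 17 && (tab[0] > 15 || mem[x] + x == 0)
Answer: WP = (2*c > 3*tab[c + 12] - 8 || c + 3*x != -14) && 3*x <= tab[c] + 3*c + 17 && (tab[0] > 15 || mem[x] + x == 0)


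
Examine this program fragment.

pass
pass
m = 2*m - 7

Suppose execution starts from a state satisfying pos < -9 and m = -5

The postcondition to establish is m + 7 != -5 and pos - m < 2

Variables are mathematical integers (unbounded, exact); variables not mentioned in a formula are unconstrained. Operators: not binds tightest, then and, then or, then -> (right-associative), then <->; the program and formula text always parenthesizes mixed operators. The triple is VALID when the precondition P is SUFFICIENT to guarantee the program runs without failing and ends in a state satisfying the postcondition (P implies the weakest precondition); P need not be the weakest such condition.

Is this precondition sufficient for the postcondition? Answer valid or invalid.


Working backward. After the program, the postcondition m + 7 != -5 and pos - m < 2 must hold; in canonical form it is m != -12 and pos < m + 2.
Before m := 2*m - 7: 2*m != -5 and pos < 2*m - 5
Before skip: 2*m != -5 and pos < 2*m - 5
Before skip: 2*m != -5 and pos < 2*m - 5
The weakest precondition is 2*m != -5 and pos < 2*m - 5.
Check whether pos < -9 and m = -5 implies it.
Countermodel: at the initial state m = -5, pos = -15, the precondition holds but the weakest precondition fails.
Answer: invalid


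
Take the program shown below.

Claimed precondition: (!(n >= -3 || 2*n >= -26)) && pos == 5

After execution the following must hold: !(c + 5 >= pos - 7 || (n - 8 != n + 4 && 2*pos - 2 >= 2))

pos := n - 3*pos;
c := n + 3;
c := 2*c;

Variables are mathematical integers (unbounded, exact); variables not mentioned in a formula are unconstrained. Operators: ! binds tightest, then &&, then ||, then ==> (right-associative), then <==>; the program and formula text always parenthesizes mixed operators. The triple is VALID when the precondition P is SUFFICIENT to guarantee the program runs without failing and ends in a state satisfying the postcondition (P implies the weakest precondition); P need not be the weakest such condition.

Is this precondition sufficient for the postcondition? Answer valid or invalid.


Working backward. After the program, the postcondition !(c + 5 >= pos - 7 || (n - 8 != n + 4 && 2*pos - 2 >= 2)) must hold; in canonical form it is !(c >= pos - 12 || 2*pos >= 4).
Before c := 2*c: !(2*c >= pos - 12 || 2*pos >= 4)
Before c := n + 3: !(2*n >= pos - 18 || 2*pos >= 4)
Before pos := n - 3*pos: !(n + 3*pos >= -18 || 2*n >= 6*pos + 4)
The weakest precondition is !(n + 3*pos >= -18 || 2*n >= 6*pos + 4).
Check whether (!(n >= -3 || 2*n >= -26)) && pos == 5 implies it.
Countermodel: at the initial state n = -14, pos = 5, the precondition holds but the weakest precondition fails.
Answer: invalid


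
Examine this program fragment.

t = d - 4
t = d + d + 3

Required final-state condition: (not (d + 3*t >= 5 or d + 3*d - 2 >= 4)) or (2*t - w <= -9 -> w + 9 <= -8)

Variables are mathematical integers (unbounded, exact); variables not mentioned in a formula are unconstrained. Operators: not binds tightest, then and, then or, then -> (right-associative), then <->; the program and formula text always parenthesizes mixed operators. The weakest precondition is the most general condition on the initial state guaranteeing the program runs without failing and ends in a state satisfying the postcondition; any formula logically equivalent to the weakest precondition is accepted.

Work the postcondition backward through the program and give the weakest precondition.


Working backward. After the program, the postcondition (not (d + 3*t >= 5 or d + 3*d - 2 >= 4)) or (2*t - w <= -9 -> w + 9 <= -8) must hold; in canonical form it is (not (d + 3*t >= 5 or 4*d >= 6)) or (2*t <= w - 9 -> w <= -17).
Before t := d + d + 3: (not (7*d >= -4 or 4*d >= 6)) or (4*d <= w - 15 -> w <= -17)
Before t := d - 4: (not (7*d >= -4 or 4*d >= 6)) or (4*d <= w - 15 -> w <= -17)
Answer: WP = (not (7*d >= -4 or 4*d >= 6)) or (4*d <= w - 15 -> w <= -17)


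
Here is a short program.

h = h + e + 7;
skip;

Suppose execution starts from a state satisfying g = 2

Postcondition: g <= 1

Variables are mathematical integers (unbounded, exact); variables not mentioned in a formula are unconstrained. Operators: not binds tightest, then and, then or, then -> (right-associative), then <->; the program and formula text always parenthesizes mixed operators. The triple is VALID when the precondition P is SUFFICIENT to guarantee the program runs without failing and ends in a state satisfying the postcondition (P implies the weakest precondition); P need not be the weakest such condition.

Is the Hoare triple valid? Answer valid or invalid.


Working backward. After the program, g <= 1 must hold.
Before skip: g <= 1
Before h := h + e + 7: g <= 1
The weakest precondition is g <= 1.
Check whether g = 2 implies it.
Countermodel: at the initial state g = 2, the precondition holds but the weakest precondition fails.
Answer: invalid


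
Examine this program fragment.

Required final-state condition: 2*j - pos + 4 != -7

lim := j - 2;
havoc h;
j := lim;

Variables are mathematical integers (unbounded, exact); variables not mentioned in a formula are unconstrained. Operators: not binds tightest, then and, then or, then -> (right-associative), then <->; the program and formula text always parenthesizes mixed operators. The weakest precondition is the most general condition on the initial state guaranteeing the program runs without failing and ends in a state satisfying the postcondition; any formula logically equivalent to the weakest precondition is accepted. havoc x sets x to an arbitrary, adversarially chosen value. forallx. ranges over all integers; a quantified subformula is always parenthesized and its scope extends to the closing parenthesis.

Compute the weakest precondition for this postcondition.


Working backward. After the program, the postcondition 2*j - pos + 4 != -7 must hold; in canonical form it is 2*j != pos - 11.
Before j := lim: 2*lim != pos - 11
Before havoc h: 2*lim != pos - 11
Before lim := j - 2: 2*j != pos - 7
Answer: WP = 2*j != pos - 7


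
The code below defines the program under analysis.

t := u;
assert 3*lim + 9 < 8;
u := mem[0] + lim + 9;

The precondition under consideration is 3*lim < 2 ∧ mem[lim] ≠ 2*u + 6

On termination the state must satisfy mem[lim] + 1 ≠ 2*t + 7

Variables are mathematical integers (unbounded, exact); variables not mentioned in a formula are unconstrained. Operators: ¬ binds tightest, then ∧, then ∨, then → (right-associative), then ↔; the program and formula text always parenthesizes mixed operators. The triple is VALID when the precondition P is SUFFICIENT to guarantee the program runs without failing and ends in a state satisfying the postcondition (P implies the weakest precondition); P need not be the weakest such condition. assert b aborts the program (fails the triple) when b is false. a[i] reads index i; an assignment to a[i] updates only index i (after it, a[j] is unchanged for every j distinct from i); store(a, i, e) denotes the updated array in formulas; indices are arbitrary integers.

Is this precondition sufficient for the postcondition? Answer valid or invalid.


Working backward. After the program, the postcondition mem[lim] + 1 ≠ 2*t + 7 must hold; in canonical form it is mem[lim] ≠ 2*t + 6.
Before u := mem[0] + lim + 9: mem[lim] ≠ 2*t + 6
Before assert 3*lim + 9 < 8: 3*lim < -1 ∧ mem[lim] ≠ 2*t + 6
Before t := u: 3*lim < -1 ∧ mem[lim] ≠ 2*u + 6
The weakest precondition is 3*lim < -1 ∧ mem[lim] ≠ 2*u + 6.
Check whether 3*lim < 2 ∧ mem[lim] ≠ 2*u + 6 implies it.
Countermodel: at the initial state lim = 0, mem = {[0] = 7, elsewhere 7}, u = 0, the precondition holds but the weakest precondition fails.
Answer: invalid


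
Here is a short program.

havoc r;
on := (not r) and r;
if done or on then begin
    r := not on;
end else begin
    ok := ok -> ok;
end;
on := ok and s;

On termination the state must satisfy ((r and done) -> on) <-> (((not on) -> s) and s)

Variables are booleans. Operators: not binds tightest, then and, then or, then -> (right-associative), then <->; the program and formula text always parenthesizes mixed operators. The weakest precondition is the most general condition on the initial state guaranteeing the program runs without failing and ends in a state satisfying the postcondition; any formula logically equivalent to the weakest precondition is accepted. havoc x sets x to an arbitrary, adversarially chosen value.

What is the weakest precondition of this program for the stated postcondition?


Working backward. After the program, ((r and done) -> on) <-> (((not on) -> s) and s) must hold.
Before on := ok and s: ((r and done) -> (ok and s)) <-> (((not (ok and s)) -> s) and s)
Then branch requires (((not on) and done) -> (ok and s)) <-> (((not (ok and s)) -> s) and s); else branch requires ((r and done) -> s) <-> (((not s) -> s) and s).
Before the if: ((done or on) -> ((((not on) and done) -> (ok and s)) <-> (((not (ok and s)) -> s) and s))) and ((not (done or on)) -> (((r and done) -> s) <-> (((not s) -> s) and s)))
Before on := (not r) and r: (done -> ((done -> (ok and s)) <-> (((not (ok and s)) -> s) and s))) and ((not done) -> (((r and done) -> s) <-> (((not s) -> s) and s)))
Before havoc r: (done -> ((done -> (ok and s)) <-> (((not (ok and s)) -> s) and s))) and ((not done) -> ((done -> s) <-> (((not s) -> s) and s))) and ((not done) -> (((not s) -> s) and s))
Answer: WP = (done -> ((done -> (ok and s)) <-> (((not (ok and s)) -> s) and s))) and ((not done) -> ((done -> s) <-> (((not s) -> s) and s))) and ((not done) -> (((not s) -> s) and s))


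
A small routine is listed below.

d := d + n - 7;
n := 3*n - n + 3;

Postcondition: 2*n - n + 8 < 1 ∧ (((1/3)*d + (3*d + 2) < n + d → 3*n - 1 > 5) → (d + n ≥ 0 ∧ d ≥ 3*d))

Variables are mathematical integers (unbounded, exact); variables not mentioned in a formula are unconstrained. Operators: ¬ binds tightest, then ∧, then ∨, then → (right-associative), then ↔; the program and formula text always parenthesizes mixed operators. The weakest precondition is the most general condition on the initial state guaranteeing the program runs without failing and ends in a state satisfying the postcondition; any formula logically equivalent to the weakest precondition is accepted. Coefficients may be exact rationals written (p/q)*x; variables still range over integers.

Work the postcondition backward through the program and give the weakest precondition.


Working backward. After the program, the postcondition 2*n - n + 8 < 1 ∧ (((1/3)*d + (3*d + 2) < n + d → 3*n - 1 > 5) → (d + n ≥ 0 ∧ d ≥ 3*d)) must hold; in canonical form it is n < -7 ∧ (((7/3)*d < n - 2 → 3*n > 6) → (d + n ≥ 0 ∧ 2*d ≤ 0)).
Before n := 3*n - n + 3: 2*n < -10 ∧ (((7/3)*d < 2*n + 1 → 6*n > -3) → (d + 2*n ≥ -3 ∧ 2*d ≤ 0))
Before d := d + n - 7: 2*n < -10 ∧ (((7/3)*d + (1/3)*n < 52/3 → 6*n > -3) → (d + 3*n ≥ 4 ∧ 2*d + 2*n ≤ 14))
Answer: WP = 2*n < -10 ∧ (((7/3)*d + (1/3)*n < 52/3 → 6*n > -3) → (d + 3*n ≥ 4 ∧ 2*d + 2*n ≤ 14))


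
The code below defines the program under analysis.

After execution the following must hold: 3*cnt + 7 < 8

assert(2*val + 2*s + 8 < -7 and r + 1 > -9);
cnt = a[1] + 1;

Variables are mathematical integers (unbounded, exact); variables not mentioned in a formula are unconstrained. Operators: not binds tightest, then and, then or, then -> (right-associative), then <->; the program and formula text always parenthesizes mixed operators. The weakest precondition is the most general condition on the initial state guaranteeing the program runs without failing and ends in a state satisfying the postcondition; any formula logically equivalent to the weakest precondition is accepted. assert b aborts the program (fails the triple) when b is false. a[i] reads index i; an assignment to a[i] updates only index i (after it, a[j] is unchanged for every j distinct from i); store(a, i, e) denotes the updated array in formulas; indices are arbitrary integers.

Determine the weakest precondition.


Working backward. After the program, the postcondition 3*cnt + 7 < 8 must hold; in canonical form it is 3*cnt < 1.
Before cnt := a[1] + 1: 3*a[1] < -2
Before assert 2*val + 2*s + 8 < -7 and r + 1 > -9: 2*s + 2*val < -15 and r > -10 and 3*a[1] < -2
Answer: WP = 2*s + 2*val < -15 and r > -10 and 3*a[1] < -2


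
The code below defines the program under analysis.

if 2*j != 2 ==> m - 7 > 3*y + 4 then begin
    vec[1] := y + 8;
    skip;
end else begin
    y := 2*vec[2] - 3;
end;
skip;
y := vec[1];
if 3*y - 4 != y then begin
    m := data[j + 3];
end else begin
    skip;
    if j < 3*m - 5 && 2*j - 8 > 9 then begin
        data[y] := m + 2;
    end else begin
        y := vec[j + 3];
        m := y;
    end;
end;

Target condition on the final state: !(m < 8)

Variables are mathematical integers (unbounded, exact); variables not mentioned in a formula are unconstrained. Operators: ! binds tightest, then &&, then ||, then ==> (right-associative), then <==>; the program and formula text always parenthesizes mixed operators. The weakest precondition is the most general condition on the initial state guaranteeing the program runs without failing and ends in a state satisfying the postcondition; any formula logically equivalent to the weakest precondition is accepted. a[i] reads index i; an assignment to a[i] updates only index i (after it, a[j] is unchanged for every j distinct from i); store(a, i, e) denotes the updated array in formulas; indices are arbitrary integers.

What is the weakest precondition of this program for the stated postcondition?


Working backward. After the program, !(m < 8) must hold.
Then branch requires !(data[j + 3] < 8); else branch requires ((j < 3*m - 5 && 2*j > 17) ==> (!(m < 8))) && ((!(j < 3*m - 5 && 2*j > 17)) ==> (!(vec[j + 3] < 8))).
Before the if: (2*y != 4 ==> (!(data[j + 3] < 8))) && ((!(2*y != 4)) ==> (((j < 3*m - 5 && 2*j > 17) ==> (!(m < 8))) && ((!(j < 3*m - 5 && 2*j > 17)) ==> (!(vec[j + 3] < 8)))))
Before y := vec[1]: (2*vec[1] != 4 ==> (!(data[j + 3] < 8))) && ((!(2*vec[1] != 4)) ==> (((j < 3*m - 5 && 2*j > 17) ==> (!(m < 8))) && ((!(j < 3*m - 5 && 2*j > 17)) ==> (!(vec[j + 3] < 8)))))
Before skip: (2*vec[1] != 4 ==> (!(data[j + 3] < 8))) && ((!(2*vec[1] != 4)) ==> (((j < 3*m - 5 && 2*j > 17) ==> (!(m < 8))) && ((!(j < 3*m - 5 && 2*j > 17)) ==> (!(vec[j + 3] < 8)))))
Then branch requires (2*y != -12 ==> (!(data[j + 3] < 8))) && ((!(2*y != -12)) ==> (((j < 3*m - 5 && 2*j > 17) ==> (!(m < 8))) && ((!(j < 3*m - 5 && 2*j > 17)) ==> (!(store(vec, 1, y + 8)[j + 3] < 8))))); else branch requires (2*vec[1] != 4 ==> (!(data[j + 3] < 8))) && ((!(2*vec[1] != 4)) ==> (((j < 3*m - 5 && 2*j > 17) ==> (!(m < 8))) && ((!(j < 3*m - 5 && 2*j > 17)) ==> (!(vec[j + 3] < 8))))).
Before the if: ((2*j != 2 ==> m > 3*y + 11) ==> ((2*y != -12 ==> (!(data[j + 3] < 8))) && ((!(2*y != -12)) ==> (((j < 3*m - 5 && 2*j > 17) ==> (!(m < 8))) && ((!(j < 3*m - 5 && 2*j > 17)) ==> (!(store(vec, 1, y + 8)[j + 3] < 8))))))) && ((!(2*j != 2 ==> m > 3*y + 11)) ==> ((2*vec[1] != 4 ==> (!(data[j + 3] < 8))) && ((!(2*vec[1] != 4)) ==> (((j < 3*m - 5 && 2*j > 17) ==> (!(m < 8))) && ((!(j < 3*m - 5 && 2*j > 17)) ==> (!(vec[j + 3] < 8)))))))
Answer: WP = ((2*j != 2 ==> m > 3*y + 11) ==> ((2*y != -12 ==> (!(data[j + 3] < 8))) && ((!(2*y != -12)) ==> (((j < 3*m - 5 && 2*j > 17) ==> (!(m < 8))) && ((!(j < 3*m - 5 && 2*j > 17)) ==> (!(store(vec, 1, y + 8)[j + 3] < 8))))))) && ((!(2*j != 2 ==> m > 3*y + 11)) ==> ((2*vec[1] != 4 ==> (!(data[j + 3] < 8))) && ((!(2*vec[1] != 4)) ==> (((j < 3*m - 5 && 2*j > 17) ==> (!(m < 8))) && ((!(j < 3*m - 5 && 2*j > 17)) ==> (!(vec[j + 3] < 8)))))))


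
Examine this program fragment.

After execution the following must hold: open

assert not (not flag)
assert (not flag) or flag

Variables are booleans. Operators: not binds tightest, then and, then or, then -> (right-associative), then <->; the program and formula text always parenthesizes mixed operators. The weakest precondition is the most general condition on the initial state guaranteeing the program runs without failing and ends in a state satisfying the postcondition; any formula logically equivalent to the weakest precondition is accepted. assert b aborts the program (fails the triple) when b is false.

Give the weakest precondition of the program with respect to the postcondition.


Working backward. After the program, open must hold.
Before assert (not flag) or flag: open
Before assert not (not flag): flag and open
Answer: WP = flag and open


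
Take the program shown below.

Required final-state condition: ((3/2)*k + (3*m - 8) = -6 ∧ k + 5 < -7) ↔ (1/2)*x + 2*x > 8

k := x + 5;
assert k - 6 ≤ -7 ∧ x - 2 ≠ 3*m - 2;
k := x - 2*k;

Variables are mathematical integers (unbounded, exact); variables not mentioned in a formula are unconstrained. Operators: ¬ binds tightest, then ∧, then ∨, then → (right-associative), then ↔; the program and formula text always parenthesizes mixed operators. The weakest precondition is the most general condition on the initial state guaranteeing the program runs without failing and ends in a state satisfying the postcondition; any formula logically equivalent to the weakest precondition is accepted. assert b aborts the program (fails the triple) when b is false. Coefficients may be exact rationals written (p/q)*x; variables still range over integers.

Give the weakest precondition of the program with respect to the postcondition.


Working backward. After the program, the postcondition ((3/2)*k + (3*m - 8) = -6 ∧ k + 5 < -7) ↔ (1/2)*x + 2*x > 8 must hold; in canonical form it is ((3/2)*k + 3*m = 2 ∧ k < -12) ↔ (5/2)*x > 8.
Before k := x - 2*k: (3*m + (3/2)*x = 3*k + 2 ∧ x < 2*k - 12) ↔ (5/2)*x > 8
Before assert k - 6 ≤ -7 ∧ x - 2 ≠ 3*m - 2: k ≤ -1 ∧ x ≠ 3*m ∧ ((3*m + (3/2)*x = 3*k + 2 ∧ x < 2*k - 12) ↔ (5/2)*x > 8)
Before k := x + 5: x ≤ -6 ∧ x ≠ 3*m ∧ ((3*m = (3/2)*x + 17 ∧ x > 2) ↔ (5/2)*x > 8)
Answer: WP = x ≤ -6 ∧ x ≠ 3*m ∧ ((3*m = (3/2)*x + 17 ∧ x > 2) ↔ (5/2)*x > 8)


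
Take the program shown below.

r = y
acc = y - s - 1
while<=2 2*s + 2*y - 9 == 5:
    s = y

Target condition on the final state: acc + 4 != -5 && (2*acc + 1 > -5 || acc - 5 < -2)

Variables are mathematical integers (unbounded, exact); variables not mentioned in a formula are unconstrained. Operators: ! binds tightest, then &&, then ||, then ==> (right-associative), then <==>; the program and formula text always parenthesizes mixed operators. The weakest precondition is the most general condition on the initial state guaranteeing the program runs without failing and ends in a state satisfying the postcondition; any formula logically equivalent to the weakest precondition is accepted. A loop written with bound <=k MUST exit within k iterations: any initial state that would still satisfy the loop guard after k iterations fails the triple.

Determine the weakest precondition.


Working backward. After the program, the postcondition acc + 4 != -5 && (2*acc + 1 > -5 || acc - 5 < -2) must hold; in canonical form it is acc != -9 && (2*acc > -6 || acc < 3).
Before the loop (bound <=2), unroll the exhaustion recursion (WP_0 = exit-now case; WP_j = one more guarded iteration, up to j = 2):
  WP_0: (!(2*s + 2*y == 14)) && acc != -9 && (2*acc > -6 || acc < 3)
  WP_1: (2*s + 2*y == 14 ==> ((!(4*y == 14)) && acc != -9 && (2*acc > -6 || acc < 3))) && ((!(2*s + 2*y == 14)) ==> (acc != -9 && (2*acc > -6 || acc < 3)))
  WP_2: (2*s + 2*y == 14 ==> ((4*y == 14 ==> ((!(4*y == 14)) && acc != -9 && (2*acc > -6 || acc < 3))) && ((!(4*y == 14)) ==> (acc != -9 && (2*acc > -6 || acc < 3))))) && ((!(2*s + 2*y == 14)) ==> (acc != -9 && (2*acc > -6 || acc < 3)))
So before the loop: (2*s + 2*y == 14 ==> ((4*y == 14 ==> ((!(4*y == 14)) && acc != -9 && (2*acc > -6 || acc < 3))) && ((!(4*y == 14)) ==> (acc != -9 && (2*acc > -6 || acc < 3))))) && ((!(2*s + 2*y == 14)) ==> (acc != -9 && (2*acc > -6 || acc < 3)))
Before acc := y - s - 1: (2*s + 2*y == 14 ==> ((4*y == 14 ==> ((!(4*y == 14)) && y != s - 8 && (2*y > 2*s - 4 || y < s + 4))) && ((!(4*y == 14)) ==> (y != s - 8 && (2*y > 2*s - 4 || y < s + 4))))) && ((!(2*s + 2*y == 14)) ==> (y != s - 8 && (2*y > 2*s - 4 || y < s + 4)))
Before r := y: (2*s + 2*y == 14 ==> ((4*y == 14 ==> ((!(4*y == 14)) && y != s - 8 && (2*y > 2*s - 4 || y < s + 4))) && ((!(4*y == 14)) ==> (y != s - 8 && (2*y > 2*s - 4 || y < s + 4))))) && ((!(2*s + 2*y == 14)) ==> (y != s - 8 && (2*y > 2*s - 4 || y < s + 4)))
Answer: WP = (2*s + 2*y == 14 ==> ((4*y == 14 ==> ((!(4*y == 14)) && y != s - 8 && (2*y > 2*s - 4 || y < s + 4))) && ((!(4*y == 14)) ==> (y != s - 8 && (2*y > 2*s - 4 || y < s + 4))))) && ((!(2*s + 2*y == 14)) ==> (y != s - 8 && (2*y > 2*s - 4 || y < s + 4)))


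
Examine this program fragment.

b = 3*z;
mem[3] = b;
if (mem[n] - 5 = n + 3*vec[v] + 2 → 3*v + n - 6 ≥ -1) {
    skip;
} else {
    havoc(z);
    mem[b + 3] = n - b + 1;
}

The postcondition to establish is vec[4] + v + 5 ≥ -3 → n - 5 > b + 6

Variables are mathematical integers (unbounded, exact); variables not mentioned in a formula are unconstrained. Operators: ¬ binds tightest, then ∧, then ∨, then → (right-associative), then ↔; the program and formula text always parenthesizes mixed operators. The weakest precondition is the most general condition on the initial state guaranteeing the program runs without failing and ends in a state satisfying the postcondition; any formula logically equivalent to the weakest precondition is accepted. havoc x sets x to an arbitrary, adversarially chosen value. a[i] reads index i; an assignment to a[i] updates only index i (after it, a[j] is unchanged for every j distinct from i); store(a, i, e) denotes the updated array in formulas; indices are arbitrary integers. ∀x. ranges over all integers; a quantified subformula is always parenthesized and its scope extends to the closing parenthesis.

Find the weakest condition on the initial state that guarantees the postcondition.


Working backward. After the program, the postcondition vec[4] + v + 5 ≥ -3 → n - 5 > b + 6 must hold; in canonical form it is vec[4] + v ≥ -8 → n > b + 11.
Then branch requires vec[4] + v ≥ -8 → n > b + 11; else branch requires vec[4] + v ≥ -8 → n > b + 11.
Before the if: ((mem[n] = 3*vec[v] + n + 7 → n + 3*v ≥ 5) → (vec[4] + v ≥ -8 → n > b + 11)) ∧ ((¬(mem[n] = 3*vec[v] + n + 7 → n + 3*v ≥ 5)) → (vec[4] + v ≥ -8 → n > b + 11))
Before mem[3] := b: ((store(mem, 3, b)[n] = 3*vec[v] + n + 7 → n + 3*v ≥ 5) → (vec[4] + v ≥ -8 → n > b + 11)) ∧ ((¬(store(mem, 3, b)[n] = 3*vec[v] + n + 7 → n + 3*v ≥ 5)) → (vec[4] + v ≥ -8 → n > b + 11))
Before b := 3*z: ((store(mem, 3, 3*z)[n] = 3*vec[v] + n + 7 → n + 3*v ≥ 5) → (vec[4] + v ≥ -8 → n > 3*z + 11)) ∧ ((¬(store(mem, 3, 3*z)[n] = 3*vec[v] + n + 7 → n + 3*v ≥ 5)) → (vec[4] + v ≥ -8 → n > 3*z + 11))
Answer: WP = ((store(mem, 3, 3*z)[n] = 3*vec[v] + n + 7 → n + 3*v ≥ 5) → (vec[4] + v ≥ -8 → n > 3*z + 11)) ∧ ((¬(store(mem, 3, 3*z)[n] = 3*vec[v] + n + 7 → n + 3*v ≥ 5)) → (vec[4] + v ≥ -8 → n > 3*z + 11))
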